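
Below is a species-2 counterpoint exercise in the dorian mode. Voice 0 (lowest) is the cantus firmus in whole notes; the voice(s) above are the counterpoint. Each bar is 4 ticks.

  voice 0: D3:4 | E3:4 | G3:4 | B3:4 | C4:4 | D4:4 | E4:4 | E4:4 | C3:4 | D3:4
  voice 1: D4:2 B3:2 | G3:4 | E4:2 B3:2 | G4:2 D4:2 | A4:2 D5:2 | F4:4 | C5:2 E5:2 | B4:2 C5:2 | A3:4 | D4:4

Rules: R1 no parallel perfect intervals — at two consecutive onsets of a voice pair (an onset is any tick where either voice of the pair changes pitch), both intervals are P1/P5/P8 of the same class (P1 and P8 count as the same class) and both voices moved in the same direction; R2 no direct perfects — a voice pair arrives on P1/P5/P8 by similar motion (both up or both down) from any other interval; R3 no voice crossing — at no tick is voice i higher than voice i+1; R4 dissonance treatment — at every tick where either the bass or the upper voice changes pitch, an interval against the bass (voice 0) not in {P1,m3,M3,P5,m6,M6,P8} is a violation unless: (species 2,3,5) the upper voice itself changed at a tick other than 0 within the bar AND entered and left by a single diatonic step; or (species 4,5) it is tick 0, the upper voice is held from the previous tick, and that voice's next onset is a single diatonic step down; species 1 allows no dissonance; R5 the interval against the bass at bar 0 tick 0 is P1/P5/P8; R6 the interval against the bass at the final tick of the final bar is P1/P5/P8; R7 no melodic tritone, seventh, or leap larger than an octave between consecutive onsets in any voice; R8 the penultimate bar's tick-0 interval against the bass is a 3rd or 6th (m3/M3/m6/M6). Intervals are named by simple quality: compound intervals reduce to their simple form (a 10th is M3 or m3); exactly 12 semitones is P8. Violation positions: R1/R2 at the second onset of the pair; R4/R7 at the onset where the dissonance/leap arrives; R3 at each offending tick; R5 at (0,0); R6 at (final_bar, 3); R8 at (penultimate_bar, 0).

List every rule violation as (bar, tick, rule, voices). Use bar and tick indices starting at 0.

(4, 2, R4, (0, 1))
(8, 0, R7, (0,))
(8, 0, R7, (1,))
(9, 0, R2, (0, 1))

bar 0: v0=D3 v1=D4 downbeat P8
bar 1: v0=E3 v1=G3 downbeat m3
bar 2: v0=G3 v1=E4 downbeat M6
bar 3: v0=B3 v1=G4 downbeat m6
bar 4: v0=C4 v1=A4 downbeat M6
bar 5: v0=D4 v1=F4 downbeat m3
bar 6: v0=E4 v1=C5 downbeat m6
bar 7: v0=E4 v1=B4 downbeat P5
bar 8: v0=C3 v1=A3 downbeat M6
bar 9: v0=D3 v1=D4 downbeat P8
  -> R4 @ bar 4 tick 2 v(0, 1): C4/D5 M2 untreated
  -> R7 @ bar 8 tick 0 v(0,): E4->C3 leap 16st
  -> R7 @ bar 8 tick 0 v(1,): C5->A3 leap 15st
  -> R2 @ bar 9 tick 0 v(0, 1): C3/A3 M6 -> D3/D4 P8 similar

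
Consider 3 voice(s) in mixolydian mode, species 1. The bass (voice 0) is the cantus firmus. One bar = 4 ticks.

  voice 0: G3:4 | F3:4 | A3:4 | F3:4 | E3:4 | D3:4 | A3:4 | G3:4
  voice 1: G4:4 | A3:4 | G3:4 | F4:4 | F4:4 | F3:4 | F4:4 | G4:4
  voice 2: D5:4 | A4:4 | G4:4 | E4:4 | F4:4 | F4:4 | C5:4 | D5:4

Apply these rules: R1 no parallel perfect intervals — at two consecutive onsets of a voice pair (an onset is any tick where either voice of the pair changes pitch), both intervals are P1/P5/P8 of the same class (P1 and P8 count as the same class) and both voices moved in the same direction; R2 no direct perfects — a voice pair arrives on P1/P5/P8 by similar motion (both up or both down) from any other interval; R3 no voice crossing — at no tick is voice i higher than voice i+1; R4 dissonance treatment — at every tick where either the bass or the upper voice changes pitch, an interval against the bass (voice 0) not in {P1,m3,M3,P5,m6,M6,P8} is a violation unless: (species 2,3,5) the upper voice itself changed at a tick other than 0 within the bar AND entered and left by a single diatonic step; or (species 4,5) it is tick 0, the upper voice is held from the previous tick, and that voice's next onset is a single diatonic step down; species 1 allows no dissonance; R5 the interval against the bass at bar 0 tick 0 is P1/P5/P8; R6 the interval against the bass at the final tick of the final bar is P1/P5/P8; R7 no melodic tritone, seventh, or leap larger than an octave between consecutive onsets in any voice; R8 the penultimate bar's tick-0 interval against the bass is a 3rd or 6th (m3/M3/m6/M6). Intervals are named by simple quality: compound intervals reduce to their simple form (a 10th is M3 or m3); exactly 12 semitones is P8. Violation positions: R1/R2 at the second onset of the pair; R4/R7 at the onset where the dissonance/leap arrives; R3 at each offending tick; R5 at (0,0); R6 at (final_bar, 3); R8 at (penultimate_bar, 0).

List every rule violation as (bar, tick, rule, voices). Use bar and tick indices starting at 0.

bar 0: v0=G3 v1=G4 v2=D5 downbeat P5
bar 1: v0=F3 v1=A3 v2=A4 downbeat M3
bar 2: v0=A3 v1=G3 v2=G4 downbeat m7
bar 3: v0=F3 v1=F4 v2=E4 downbeat M7
bar 4: v0=E3 v1=F4 v2=F4 downbeat m2
bar 5: v0=D3 v1=F3 v2=F4 downbeat m3
bar 6: v0=A3 v1=F4 v2=C5 downbeat m3
bar 7: v0=G3 v1=G4 v2=D5 downbeat P5
  -> R2 @ bar 1 tick 0 v(1, 2): G4/D5 P5 -> A3/A4 P8 similar
  -> R7 @ bar 1 tick 0 v(1,): G4->A3 leap 10st
  -> R1 @ bar 2 tick 0 v(1, 2): A3/A4 P8 -> G3/G4 P8 similar
  -> R3 @ bar 2 tick 0 v(0, 1): A3 above G3
  -> R4 @ bar 2 tick 0 v(0, 1): A3/G3 M2 untreated
  -> R4 @ bar 2 tick 0 v(0, 2): A3/G4 m7 untreated
  -> R3 @ bar 2 tick 1 v(0, 1): A3 above G3
  -> R3 @ bar 2 tick 2 v(0, 1): A3 above G3
  -> R3 @ bar 2 tick 3 v(0, 1): A3 above G3
  -> R3 @ bar 3 tick 0 v(1, 2): F4 above E4
  -> R4 @ bar 3 tick 0 v(0, 2): F3/E4 M7 untreated
  -> R7 @ bar 3 tick 0 v(1,): G3->F4 leap 10st
  -> R3 @ bar 3 tick 1 v(1, 2): F4 above E4
  -> R3 @ bar 3 tick 2 v(1, 2): F4 above E4
  -> R3 @ bar 3 tick 3 v(1, 2): F4 above E4
  -> R4 @ bar 4 tick 0 v(0, 1): E3/F4 m2 untreated
  -> R4 @ bar 4 tick 0 v(0, 2): E3/F4 m2 untreated
  -> R2 @ bar 6 tick 0 v(1, 2): F3/F4 P8 -> F4/C5 P5 similar
  -> R1 @ bar 7 tick 0 v(1, 2): F4/C5 P5 -> G4/D5 P5 similar

(1, 0, R2, (1, 2))
(1, 0, R7, (1,))
(2, 0, R1, (1, 2))
(2, 0, R3, (0, 1))
(2, 0, R4, (0, 1))
(2, 0, R4, (0, 2))
(2, 1, R3, (0, 1))
(2, 2, R3, (0, 1))
(2, 3, R3, (0, 1))
(3, 0, R3, (1, 2))
(3, 0, R4, (0, 2))
(3, 0, R7, (1,))
(3, 1, R3, (1, 2))
(3, 2, R3, (1, 2))
(3, 3, R3, (1, 2))
(4, 0, R4, (0, 1))
(4, 0, R4, (0, 2))
(6, 0, R2, (1, 2))
(7, 0, R1, (1, 2))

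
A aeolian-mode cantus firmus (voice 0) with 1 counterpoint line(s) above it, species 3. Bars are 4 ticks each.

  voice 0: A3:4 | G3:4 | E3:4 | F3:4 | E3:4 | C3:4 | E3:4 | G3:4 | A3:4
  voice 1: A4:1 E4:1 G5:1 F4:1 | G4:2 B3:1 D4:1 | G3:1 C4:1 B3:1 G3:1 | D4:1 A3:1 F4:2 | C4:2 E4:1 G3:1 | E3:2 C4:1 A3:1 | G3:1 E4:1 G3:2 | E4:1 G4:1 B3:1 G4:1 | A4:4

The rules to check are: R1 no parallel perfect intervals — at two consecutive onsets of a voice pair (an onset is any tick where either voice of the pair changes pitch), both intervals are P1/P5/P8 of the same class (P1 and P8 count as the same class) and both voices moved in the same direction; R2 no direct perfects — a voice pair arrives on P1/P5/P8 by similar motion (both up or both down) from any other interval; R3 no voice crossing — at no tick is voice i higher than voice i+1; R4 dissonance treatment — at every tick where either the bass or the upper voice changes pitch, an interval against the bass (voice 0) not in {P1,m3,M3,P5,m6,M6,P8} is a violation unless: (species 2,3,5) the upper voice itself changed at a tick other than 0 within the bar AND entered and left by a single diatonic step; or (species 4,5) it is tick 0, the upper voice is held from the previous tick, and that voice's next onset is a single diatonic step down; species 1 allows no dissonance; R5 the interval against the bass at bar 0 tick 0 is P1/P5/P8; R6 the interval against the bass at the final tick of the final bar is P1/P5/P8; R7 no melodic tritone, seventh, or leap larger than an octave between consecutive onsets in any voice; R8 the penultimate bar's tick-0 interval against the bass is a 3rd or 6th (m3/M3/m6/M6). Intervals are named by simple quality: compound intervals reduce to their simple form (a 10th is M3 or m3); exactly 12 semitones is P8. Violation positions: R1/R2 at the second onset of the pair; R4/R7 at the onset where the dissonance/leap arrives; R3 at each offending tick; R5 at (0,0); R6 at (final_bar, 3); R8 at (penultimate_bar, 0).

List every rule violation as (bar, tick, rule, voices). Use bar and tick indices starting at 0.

(0, 2, R4, (0, 1))
(0, 2, R7, (1,))
(0, 3, R7, (1,))
(8, 0, R1, (0, 1))

bar 0: v0=A3 v1=A4 downbeat P8
bar 1: v0=G3 v1=G4 downbeat P8
bar 2: v0=E3 v1=G3 downbeat m3
bar 3: v0=F3 v1=D4 downbeat M6
bar 4: v0=E3 v1=C4 downbeat m6
bar 5: v0=C3 v1=E3 downbeat M3
bar 6: v0=E3 v1=G3 downbeat m3
bar 7: v0=G3 v1=E4 downbeat M6
bar 8: v0=A3 v1=A4 downbeat P8
  -> R4 @ bar 0 tick 2 v(0, 1): A3/G5 m7 untreated
  -> R7 @ bar 0 tick 2 v(1,): E4->G5 leap 15st
  -> R7 @ bar 0 tick 3 v(1,): G5->F4 leap 14st
  -> R1 @ bar 8 tick 0 v(0, 1): G3/G4 P8 -> A3/A4 P8 similar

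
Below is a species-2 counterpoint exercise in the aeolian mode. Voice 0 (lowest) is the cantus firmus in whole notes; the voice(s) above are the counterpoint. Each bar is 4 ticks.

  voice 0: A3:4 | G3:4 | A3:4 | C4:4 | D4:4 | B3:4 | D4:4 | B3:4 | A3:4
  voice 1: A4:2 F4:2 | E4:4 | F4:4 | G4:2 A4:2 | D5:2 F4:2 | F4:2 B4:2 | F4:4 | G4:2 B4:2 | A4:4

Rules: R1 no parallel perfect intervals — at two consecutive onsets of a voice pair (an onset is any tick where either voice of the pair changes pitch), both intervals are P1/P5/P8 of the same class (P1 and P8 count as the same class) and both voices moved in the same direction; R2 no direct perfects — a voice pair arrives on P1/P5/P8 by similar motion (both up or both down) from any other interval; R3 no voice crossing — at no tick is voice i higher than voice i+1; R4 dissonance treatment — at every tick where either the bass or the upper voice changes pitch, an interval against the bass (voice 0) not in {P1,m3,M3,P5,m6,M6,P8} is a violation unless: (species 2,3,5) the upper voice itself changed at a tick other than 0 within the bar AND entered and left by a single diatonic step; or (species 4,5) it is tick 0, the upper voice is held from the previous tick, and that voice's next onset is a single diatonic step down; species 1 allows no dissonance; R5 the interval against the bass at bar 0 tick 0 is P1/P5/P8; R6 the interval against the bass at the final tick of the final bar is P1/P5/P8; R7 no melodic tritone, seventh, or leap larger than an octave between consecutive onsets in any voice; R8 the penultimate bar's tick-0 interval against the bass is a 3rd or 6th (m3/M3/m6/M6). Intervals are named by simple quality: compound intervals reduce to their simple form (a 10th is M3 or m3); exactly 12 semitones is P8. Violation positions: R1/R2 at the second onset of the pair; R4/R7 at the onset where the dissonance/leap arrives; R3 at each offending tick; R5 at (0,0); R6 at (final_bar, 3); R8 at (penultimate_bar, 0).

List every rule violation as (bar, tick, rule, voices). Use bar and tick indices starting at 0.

bar 0: v0=A3 v1=A4 downbeat P8
bar 1: v0=G3 v1=E4 downbeat M6
bar 2: v0=A3 v1=F4 downbeat m6
bar 3: v0=C4 v1=G4 downbeat P5
bar 4: v0=D4 v1=D5 downbeat P8
bar 5: v0=B3 v1=F4 downbeat TT
bar 6: v0=D4 v1=F4 downbeat m3
bar 7: v0=B3 v1=G4 downbeat m6
bar 8: v0=A3 v1=A4 downbeat P8
  -> R2 @ bar 3 tick 0 v(0, 1): A3/F4 m6 -> C4/G4 P5 similar
  -> R2 @ bar 4 tick 0 v(0, 1): C4/A4 M6 -> D4/D5 P8 similar
  -> R4 @ bar 5 tick 0 v(0, 1): B3/F4 TT untreated
  -> R7 @ bar 5 tick 2 v(1,): F4->B4 leap 6st
  -> R7 @ bar 6 tick 0 v(1,): B4->F4 leap 6st
  -> R1 @ bar 8 tick 0 v(0, 1): B3/B4 P8 -> A3/A4 P8 similar

(3, 0, R2, (0, 1))
(4, 0, R2, (0, 1))
(5, 0, R4, (0, 1))
(5, 2, R7, (1,))
(6, 0, R7, (1,))
(8, 0, R1, (0, 1))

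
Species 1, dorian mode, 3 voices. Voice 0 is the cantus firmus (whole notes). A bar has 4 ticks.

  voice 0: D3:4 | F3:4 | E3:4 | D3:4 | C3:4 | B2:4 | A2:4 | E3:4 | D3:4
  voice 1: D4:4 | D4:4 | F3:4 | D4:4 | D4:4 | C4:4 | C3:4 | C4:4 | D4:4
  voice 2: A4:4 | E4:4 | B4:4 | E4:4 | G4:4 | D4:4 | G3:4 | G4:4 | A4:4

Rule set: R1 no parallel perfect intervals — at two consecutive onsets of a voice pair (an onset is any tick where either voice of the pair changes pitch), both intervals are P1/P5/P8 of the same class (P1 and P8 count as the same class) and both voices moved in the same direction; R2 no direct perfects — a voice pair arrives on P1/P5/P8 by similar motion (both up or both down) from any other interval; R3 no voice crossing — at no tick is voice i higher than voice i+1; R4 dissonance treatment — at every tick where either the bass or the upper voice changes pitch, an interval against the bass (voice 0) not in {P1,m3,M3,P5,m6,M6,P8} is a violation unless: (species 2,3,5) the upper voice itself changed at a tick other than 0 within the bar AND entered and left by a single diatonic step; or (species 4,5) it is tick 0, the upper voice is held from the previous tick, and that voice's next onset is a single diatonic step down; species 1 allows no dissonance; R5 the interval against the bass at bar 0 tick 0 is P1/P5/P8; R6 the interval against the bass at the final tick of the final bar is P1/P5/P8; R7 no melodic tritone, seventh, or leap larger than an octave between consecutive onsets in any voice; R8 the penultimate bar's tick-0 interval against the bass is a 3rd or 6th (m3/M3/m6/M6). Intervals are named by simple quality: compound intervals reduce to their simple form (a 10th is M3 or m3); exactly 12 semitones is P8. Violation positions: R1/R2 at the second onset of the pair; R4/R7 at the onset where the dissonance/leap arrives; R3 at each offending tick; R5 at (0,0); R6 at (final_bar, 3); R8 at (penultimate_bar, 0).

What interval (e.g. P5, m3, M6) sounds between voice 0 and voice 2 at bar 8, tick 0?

P5

voice 0=D3 voice 2=A4 -> P5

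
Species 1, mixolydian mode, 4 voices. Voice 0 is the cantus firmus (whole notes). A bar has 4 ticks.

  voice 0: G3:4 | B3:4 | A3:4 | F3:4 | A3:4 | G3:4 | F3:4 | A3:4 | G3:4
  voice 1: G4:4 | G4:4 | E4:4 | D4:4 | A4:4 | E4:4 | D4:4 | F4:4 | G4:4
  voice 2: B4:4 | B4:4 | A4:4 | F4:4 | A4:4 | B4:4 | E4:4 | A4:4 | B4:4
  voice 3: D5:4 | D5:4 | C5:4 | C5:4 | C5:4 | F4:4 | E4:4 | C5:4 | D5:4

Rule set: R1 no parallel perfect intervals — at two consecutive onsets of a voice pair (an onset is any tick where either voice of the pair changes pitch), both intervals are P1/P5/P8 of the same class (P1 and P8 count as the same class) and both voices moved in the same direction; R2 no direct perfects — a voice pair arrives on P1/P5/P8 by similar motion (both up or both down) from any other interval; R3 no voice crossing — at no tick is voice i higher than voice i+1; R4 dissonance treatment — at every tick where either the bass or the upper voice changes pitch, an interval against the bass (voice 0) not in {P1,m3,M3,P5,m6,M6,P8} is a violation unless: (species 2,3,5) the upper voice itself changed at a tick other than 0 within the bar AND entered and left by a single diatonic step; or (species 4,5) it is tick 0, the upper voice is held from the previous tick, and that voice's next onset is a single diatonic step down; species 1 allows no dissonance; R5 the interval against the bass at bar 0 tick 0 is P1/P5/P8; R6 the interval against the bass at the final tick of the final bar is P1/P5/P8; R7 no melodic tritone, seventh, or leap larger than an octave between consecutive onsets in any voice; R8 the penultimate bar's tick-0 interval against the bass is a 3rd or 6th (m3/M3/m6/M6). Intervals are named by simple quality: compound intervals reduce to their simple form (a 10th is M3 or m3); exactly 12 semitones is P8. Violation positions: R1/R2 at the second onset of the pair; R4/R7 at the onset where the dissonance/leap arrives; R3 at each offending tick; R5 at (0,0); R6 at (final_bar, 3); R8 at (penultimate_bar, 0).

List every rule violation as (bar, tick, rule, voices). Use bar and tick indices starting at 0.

(0, 0, R5, (0, 2))
(2, 0, R1, (0, 2))
(2, 0, R2, (0, 1))
(3, 0, R1, (0, 2))
(4, 0, R1, (0, 2))
(4, 0, R2, (0, 1))
(4, 0, R2, (1, 2))
(5, 0, R3, (2, 3))
(5, 0, R4, (0, 3))
(5, 1, R3, (2, 3))
(5, 2, R3, (2, 3))
(5, 3, R3, (2, 3))
(6, 0, R2, (2, 3))
(6, 0, R4, (0, 2))
(6, 0, R4, (0, 3))
(7, 0, R2, (0, 2))
(7, 0, R2, (1, 3))
(7, 0, R8, (0, 2))
(8, 0, R1, (1, 3))
(8, 3, R6, (0, 2))

bar 0: v0=G3 v1=G4 v2=B4 v3=D5 downbeat P5
bar 1: v0=B3 v1=G4 v2=B4 v3=D5 downbeat m3
bar 2: v0=A3 v1=E4 v2=A4 v3=C5 downbeat m3
bar 3: v0=F3 v1=D4 v2=F4 v3=C5 downbeat P5
bar 4: v0=A3 v1=A4 v2=A4 v3=C5 downbeat m3
bar 5: v0=G3 v1=E4 v2=B4 v3=F4 downbeat m7
bar 6: v0=F3 v1=D4 v2=E4 v3=E4 downbeat M7
bar 7: v0=A3 v1=F4 v2=A4 v3=C5 downbeat m3
bar 8: v0=G3 v1=G4 v2=B4 v3=D5 downbeat P5
  -> R5 @ bar 0 tick 0 v(0, 2): opens on M3
  -> R1 @ bar 2 tick 0 v(0, 2): B3/B4 P8 -> A3/A4 P8 similar
  -> R2 @ bar 2 tick 0 v(0, 1): B3/G4 m6 -> A3/E4 P5 similar
  -> R1 @ bar 3 tick 0 v(0, 2): A3/A4 P8 -> F3/F4 P8 similar
  -> R1 @ bar 4 tick 0 v(0, 2): F3/F4 P8 -> A3/A4 P8 similar
  -> R2 @ bar 4 tick 0 v(0, 1): F3/D4 M6 -> A3/A4 P8 similar
  -> R2 @ bar 4 tick 0 v(1, 2): D4/F4 m3 -> A4/A4 P1 similar
  -> R3 @ bar 5 tick 0 v(2, 3): B4 above F4
  -> R4 @ bar 5 tick 0 v(0, 3): G3/F4 m7 untreated
  -> R3 @ bar 5 tick 1 v(2, 3): B4 above F4
  -> R3 @ bar 5 tick 2 v(2, 3): B4 above F4
  -> R3 @ bar 5 tick 3 v(2, 3): B4 above F4
  -> R2 @ bar 6 tick 0 v(2, 3): B4/F4 TT -> E4/E4 P1 similar
  -> R4 @ bar 6 tick 0 v(0, 2): F3/E4 M7 untreated
  -> R4 @ bar 6 tick 0 v(0, 3): F3/E4 M7 untreated
  -> R2 @ bar 7 tick 0 v(0, 2): F3/E4 M7 -> A3/A4 P8 similar
  -> R2 @ bar 7 tick 0 v(1, 3): D4/E4 M2 -> F4/C5 P5 similar
  -> R8 @ bar 7 tick 0 v(0, 2): penult P8 not 3rd/6th
  -> R1 @ bar 8 tick 0 v(1, 3): F4/C5 P5 -> G4/D5 P5 similar
  -> R6 @ bar 8 tick 3 v(0, 2): closes on M3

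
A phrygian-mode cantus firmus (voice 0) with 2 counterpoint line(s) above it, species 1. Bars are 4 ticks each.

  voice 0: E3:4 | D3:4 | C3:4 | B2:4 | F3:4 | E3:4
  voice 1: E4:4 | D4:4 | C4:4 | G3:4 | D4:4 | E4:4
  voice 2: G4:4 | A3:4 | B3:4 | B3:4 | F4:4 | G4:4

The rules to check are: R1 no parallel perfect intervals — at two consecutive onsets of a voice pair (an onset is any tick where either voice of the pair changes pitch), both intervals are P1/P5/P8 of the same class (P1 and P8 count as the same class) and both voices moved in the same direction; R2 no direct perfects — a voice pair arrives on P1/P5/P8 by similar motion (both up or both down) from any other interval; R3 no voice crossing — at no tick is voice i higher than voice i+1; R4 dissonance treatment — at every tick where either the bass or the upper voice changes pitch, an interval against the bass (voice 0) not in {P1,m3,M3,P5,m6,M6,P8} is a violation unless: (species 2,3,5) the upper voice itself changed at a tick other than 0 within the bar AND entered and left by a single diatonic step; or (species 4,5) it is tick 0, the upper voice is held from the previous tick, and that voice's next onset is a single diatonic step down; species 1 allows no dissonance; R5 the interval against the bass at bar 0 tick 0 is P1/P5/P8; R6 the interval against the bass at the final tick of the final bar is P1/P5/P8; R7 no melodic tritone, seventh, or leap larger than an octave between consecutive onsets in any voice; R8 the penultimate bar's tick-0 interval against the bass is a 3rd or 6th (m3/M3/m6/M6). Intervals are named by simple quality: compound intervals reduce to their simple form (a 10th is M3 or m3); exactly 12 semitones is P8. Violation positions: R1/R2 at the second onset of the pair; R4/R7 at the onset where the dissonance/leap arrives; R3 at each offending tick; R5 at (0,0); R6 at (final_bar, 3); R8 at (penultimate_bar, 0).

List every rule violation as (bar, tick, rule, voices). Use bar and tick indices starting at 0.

(0, 0, R5, (0, 2))
(1, 0, R1, (0, 1))
(1, 0, R2, (0, 2))
(1, 0, R3, (1, 2))
(1, 0, R7, (2,))
(1, 1, R3, (1, 2))
(1, 2, R3, (1, 2))
(1, 3, R3, (1, 2))
(2, 0, R1, (0, 1))
(2, 0, R3, (1, 2))
(2, 0, R4, (0, 2))
(2, 1, R3, (1, 2))
(2, 2, R3, (1, 2))
(2, 3, R3, (1, 2))
(4, 0, R1, (0, 2))
(4, 0, R7, (0,))
(4, 0, R7, (2,))
(4, 0, R8, (0, 2))
(5, 3, R6, (0, 2))

bar 0: v0=E3 v1=E4 v2=G4 downbeat m3
bar 1: v0=D3 v1=D4 v2=A3 downbeat P5
bar 2: v0=C3 v1=C4 v2=B3 downbeat M7
bar 3: v0=B2 v1=G3 v2=B3 downbeat P8
bar 4: v0=F3 v1=D4 v2=F4 downbeat P8
bar 5: v0=E3 v1=E4 v2=G4 downbeat m3
  -> R5 @ bar 0 tick 0 v(0, 2): opens on m3
  -> R1 @ bar 1 tick 0 v(0, 1): E3/E4 P8 -> D3/D4 P8 similar
  -> R2 @ bar 1 tick 0 v(0, 2): E3/G4 m3 -> D3/A3 P5 similar
  -> R3 @ bar 1 tick 0 v(1, 2): D4 above A3
  -> R7 @ bar 1 tick 0 v(2,): G4->A3 leap 10st
  -> R3 @ bar 1 tick 1 v(1, 2): D4 above A3
  -> R3 @ bar 1 tick 2 v(1, 2): D4 above A3
  -> R3 @ bar 1 tick 3 v(1, 2): D4 above A3
  -> R1 @ bar 2 tick 0 v(0, 1): D3/D4 P8 -> C3/C4 P8 similar
  -> R3 @ bar 2 tick 0 v(1, 2): C4 above B3
  -> R4 @ bar 2 tick 0 v(0, 2): C3/B3 M7 untreated
  -> R3 @ bar 2 tick 1 v(1, 2): C4 above B3
  -> R3 @ bar 2 tick 2 v(1, 2): C4 above B3
  -> R3 @ bar 2 tick 3 v(1, 2): C4 above B3
  -> R1 @ bar 4 tick 0 v(0, 2): B2/B3 P8 -> F3/F4 P8 similar
  -> R7 @ bar 4 tick 0 v(0,): B2->F3 leap 6st
  -> R7 @ bar 4 tick 0 v(2,): B3->F4 leap 6st
  -> R8 @ bar 4 tick 0 v(0, 2): penult P8 not 3rd/6th
  -> R6 @ bar 5 tick 3 v(0, 2): closes on m3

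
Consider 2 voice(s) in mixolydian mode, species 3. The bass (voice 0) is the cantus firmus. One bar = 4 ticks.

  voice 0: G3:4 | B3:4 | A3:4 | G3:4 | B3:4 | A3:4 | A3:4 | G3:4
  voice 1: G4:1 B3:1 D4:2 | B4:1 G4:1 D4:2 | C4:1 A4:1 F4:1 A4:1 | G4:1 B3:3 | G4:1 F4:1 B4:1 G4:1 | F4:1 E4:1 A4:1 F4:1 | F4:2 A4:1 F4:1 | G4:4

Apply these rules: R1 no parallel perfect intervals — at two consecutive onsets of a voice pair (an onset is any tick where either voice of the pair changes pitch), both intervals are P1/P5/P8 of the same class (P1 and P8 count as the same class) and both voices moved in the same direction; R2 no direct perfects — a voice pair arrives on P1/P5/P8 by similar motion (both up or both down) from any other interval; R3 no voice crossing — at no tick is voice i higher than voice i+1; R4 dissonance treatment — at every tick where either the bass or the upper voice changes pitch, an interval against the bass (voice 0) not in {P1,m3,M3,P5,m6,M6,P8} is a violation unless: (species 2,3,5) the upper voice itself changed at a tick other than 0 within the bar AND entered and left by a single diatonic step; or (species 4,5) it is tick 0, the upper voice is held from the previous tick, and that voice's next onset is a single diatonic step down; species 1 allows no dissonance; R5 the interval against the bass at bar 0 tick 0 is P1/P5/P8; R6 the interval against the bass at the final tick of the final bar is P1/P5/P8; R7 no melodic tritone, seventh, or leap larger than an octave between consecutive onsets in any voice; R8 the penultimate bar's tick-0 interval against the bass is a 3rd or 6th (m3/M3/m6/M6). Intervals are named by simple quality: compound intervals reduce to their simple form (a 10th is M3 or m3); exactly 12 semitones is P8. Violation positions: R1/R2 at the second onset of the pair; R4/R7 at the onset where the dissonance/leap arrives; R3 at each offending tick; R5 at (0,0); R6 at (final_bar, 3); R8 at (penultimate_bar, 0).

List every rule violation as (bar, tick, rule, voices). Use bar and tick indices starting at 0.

(1, 0, R2, (0, 1))
(3, 0, R1, (0, 1))
(4, 1, R4, (0, 1))
(4, 2, R7, (1,))

bar 0: v0=G3 v1=G4 downbeat P8
bar 1: v0=B3 v1=B4 downbeat P8
bar 2: v0=A3 v1=C4 downbeat m3
bar 3: v0=G3 v1=G4 downbeat P8
bar 4: v0=B3 v1=G4 downbeat m6
bar 5: v0=A3 v1=F4 downbeat m6
bar 6: v0=A3 v1=F4 downbeat m6
bar 7: v0=G3 v1=G4 downbeat P8
  -> R2 @ bar 1 tick 0 v(0, 1): G3/D4 P5 -> B3/B4 P8 similar
  -> R1 @ bar 3 tick 0 v(0, 1): A3/A4 P8 -> G3/G4 P8 similar
  -> R4 @ bar 4 tick 1 v(0, 1): B3/F4 TT untreated
  -> R7 @ bar 4 tick 2 v(1,): F4->B4 leap 6st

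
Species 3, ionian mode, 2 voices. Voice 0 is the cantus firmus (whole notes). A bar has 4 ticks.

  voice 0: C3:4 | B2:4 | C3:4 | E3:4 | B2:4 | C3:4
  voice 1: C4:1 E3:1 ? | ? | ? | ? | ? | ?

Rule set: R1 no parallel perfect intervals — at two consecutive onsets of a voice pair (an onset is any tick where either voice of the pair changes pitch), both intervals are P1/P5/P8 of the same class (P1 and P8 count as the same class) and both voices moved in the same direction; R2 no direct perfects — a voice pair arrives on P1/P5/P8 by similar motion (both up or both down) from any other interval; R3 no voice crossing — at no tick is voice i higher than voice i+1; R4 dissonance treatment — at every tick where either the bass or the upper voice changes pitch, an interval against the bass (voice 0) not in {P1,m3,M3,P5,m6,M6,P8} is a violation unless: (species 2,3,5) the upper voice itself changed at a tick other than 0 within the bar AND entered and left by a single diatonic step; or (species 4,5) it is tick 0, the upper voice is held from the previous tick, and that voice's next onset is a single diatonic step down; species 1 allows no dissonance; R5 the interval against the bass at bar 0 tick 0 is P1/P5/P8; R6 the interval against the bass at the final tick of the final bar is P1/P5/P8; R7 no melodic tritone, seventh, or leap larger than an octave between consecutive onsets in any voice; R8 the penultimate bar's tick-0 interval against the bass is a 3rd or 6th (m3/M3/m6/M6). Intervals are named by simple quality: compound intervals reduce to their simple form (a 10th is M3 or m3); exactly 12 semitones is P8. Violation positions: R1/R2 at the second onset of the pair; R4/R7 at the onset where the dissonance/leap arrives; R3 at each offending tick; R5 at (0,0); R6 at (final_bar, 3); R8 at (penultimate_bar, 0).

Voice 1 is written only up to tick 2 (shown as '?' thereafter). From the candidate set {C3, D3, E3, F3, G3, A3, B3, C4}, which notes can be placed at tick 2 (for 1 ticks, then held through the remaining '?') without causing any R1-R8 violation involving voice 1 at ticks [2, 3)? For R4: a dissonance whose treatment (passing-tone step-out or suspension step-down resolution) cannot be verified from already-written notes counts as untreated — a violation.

{A3, C3, C4, E3, G3}

C3: legal
D3: violates R4
E3: legal
F3: violates R4
G3: legal
A3: legal
B3: violates R4
C4: legal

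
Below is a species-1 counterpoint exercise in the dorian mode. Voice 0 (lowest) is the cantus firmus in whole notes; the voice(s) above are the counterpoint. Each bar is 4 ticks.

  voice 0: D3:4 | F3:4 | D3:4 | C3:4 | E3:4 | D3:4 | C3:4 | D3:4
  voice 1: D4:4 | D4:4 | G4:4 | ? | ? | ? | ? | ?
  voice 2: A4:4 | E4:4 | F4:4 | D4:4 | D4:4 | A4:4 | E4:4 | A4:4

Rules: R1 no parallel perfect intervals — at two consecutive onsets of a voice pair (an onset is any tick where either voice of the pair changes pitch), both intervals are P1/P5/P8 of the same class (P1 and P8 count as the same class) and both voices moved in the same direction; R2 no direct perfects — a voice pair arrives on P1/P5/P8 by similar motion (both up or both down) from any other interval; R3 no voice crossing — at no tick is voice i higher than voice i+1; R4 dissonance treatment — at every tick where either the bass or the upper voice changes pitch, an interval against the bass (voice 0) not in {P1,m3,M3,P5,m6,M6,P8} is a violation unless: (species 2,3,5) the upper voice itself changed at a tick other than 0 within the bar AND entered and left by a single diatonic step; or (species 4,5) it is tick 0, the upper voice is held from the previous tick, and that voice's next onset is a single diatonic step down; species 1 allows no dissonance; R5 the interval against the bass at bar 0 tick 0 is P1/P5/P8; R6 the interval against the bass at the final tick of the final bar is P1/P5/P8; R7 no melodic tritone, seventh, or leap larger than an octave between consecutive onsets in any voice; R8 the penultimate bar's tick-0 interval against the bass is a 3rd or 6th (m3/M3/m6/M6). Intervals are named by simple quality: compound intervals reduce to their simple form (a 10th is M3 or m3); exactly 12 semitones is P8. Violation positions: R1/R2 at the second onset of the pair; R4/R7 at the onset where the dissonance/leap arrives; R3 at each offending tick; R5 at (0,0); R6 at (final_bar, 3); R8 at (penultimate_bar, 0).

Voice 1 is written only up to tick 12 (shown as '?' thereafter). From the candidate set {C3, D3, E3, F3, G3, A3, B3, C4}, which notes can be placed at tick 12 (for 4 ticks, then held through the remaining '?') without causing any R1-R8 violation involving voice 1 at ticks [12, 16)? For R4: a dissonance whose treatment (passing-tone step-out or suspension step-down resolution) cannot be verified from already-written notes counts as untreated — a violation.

C3: violates R2,R7
D3: violates R2,R4,R7
E3: violates R7
F3: violates R4,R7
G3: violates R2
A3: violates R7
B3: violates R4
C4: violates R2

{}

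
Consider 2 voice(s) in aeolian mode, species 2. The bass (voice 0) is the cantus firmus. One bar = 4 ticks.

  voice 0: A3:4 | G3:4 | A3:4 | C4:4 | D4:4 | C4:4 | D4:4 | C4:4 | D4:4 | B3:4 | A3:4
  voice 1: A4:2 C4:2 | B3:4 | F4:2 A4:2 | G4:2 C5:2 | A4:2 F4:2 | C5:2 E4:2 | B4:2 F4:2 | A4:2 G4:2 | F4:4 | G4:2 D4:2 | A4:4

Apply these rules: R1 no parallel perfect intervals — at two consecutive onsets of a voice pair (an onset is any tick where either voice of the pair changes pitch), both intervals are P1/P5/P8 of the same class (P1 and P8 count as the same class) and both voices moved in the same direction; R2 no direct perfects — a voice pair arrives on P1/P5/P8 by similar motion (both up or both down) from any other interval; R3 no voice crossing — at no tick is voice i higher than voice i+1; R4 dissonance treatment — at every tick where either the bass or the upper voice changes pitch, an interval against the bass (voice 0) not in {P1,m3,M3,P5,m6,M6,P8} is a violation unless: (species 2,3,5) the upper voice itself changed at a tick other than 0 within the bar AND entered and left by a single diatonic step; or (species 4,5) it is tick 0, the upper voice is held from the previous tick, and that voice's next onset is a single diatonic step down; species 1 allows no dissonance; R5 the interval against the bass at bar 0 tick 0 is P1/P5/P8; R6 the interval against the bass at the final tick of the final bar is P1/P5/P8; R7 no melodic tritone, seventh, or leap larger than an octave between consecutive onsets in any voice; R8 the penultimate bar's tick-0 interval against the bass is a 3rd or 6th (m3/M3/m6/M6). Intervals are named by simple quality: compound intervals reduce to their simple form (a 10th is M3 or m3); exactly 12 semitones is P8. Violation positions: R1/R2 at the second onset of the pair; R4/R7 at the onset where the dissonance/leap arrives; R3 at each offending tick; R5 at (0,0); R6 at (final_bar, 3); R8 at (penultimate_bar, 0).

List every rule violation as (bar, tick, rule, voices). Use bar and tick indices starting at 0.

(2, 0, R7, (1,))
(6, 2, R7, (1,))

bar 0: v0=A3 v1=A4 downbeat P8
bar 1: v0=G3 v1=B3 downbeat M3
bar 2: v0=A3 v1=F4 downbeat m6
bar 3: v0=C4 v1=G4 downbeat P5
bar 4: v0=D4 v1=A4 downbeat P5
bar 5: v0=C4 v1=C5 downbeat P8
bar 6: v0=D4 v1=B4 downbeat M6
bar 7: v0=C4 v1=A4 downbeat M6
bar 8: v0=D4 v1=F4 downbeat m3
bar 9: v0=B3 v1=G4 downbeat m6
bar 10: v0=A3 v1=A4 downbeat P8
  -> R7 @ bar 2 tick 0 v(1,): B3->F4 leap 6st
  -> R7 @ bar 6 tick 2 v(1,): B4->F4 leap 6st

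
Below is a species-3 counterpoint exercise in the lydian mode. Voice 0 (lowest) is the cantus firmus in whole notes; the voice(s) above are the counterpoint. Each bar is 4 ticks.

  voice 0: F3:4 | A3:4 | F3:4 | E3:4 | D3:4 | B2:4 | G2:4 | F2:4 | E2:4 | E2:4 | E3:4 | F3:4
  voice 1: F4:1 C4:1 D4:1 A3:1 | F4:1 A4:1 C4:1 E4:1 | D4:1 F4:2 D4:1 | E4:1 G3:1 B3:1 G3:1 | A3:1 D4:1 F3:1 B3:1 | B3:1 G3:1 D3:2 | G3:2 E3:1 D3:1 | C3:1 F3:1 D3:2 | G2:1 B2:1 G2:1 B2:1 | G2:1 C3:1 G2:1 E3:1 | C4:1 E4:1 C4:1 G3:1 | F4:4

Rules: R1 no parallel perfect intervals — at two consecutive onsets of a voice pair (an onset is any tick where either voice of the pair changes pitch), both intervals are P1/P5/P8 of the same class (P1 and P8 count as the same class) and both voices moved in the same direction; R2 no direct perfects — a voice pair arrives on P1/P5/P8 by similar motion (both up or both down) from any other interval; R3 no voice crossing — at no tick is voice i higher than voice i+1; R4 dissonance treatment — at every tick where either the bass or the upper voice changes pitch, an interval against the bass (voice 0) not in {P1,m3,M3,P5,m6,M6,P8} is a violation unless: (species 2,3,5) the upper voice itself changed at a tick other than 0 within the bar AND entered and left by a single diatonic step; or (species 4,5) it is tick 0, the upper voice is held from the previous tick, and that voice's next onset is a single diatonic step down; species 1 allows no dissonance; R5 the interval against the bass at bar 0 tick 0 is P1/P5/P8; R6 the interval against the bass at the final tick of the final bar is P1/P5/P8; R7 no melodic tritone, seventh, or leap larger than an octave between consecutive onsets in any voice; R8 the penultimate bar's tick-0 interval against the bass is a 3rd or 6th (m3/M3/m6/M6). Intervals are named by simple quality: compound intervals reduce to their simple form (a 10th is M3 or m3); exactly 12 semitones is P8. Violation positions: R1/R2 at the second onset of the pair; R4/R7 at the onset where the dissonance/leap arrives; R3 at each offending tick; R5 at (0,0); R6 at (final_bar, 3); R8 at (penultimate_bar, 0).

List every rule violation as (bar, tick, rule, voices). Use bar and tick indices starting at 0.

bar 0: v0=F3 v1=F4 downbeat P8
bar 1: v0=A3 v1=F4 downbeat m6
bar 2: v0=F3 v1=D4 downbeat M6
bar 3: v0=E3 v1=E4 downbeat P8
bar 4: v0=D3 v1=A3 downbeat P5
bar 5: v0=B2 v1=B3 downbeat P8
bar 6: v0=G2 v1=G3 downbeat P8
bar 7: v0=F2 v1=C3 downbeat P5
bar 8: v0=E2 v1=G2 downbeat m3
bar 9: v0=E2 v1=G2 downbeat m3
bar 10: v0=E3 v1=C4 downbeat m6
bar 11: v0=F3 v1=F4 downbeat P8
  -> R7 @ bar 4 tick 3 v(1,): F3->B3 leap 6st
  -> R1 @ bar 7 tick 0 v(0, 1): G2/D3 P5 -> F2/C3 P5 similar
  -> R2 @ bar 11 tick 0 v(0, 1): E3/G3 m3 -> F3/F4 P8 similar
  -> R7 @ bar 11 tick 0 v(1,): G3->F4 leap 10st

(4, 3, R7, (1,))
(7, 0, R1, (0, 1))
(11, 0, R2, (0, 1))
(11, 0, R7, (1,))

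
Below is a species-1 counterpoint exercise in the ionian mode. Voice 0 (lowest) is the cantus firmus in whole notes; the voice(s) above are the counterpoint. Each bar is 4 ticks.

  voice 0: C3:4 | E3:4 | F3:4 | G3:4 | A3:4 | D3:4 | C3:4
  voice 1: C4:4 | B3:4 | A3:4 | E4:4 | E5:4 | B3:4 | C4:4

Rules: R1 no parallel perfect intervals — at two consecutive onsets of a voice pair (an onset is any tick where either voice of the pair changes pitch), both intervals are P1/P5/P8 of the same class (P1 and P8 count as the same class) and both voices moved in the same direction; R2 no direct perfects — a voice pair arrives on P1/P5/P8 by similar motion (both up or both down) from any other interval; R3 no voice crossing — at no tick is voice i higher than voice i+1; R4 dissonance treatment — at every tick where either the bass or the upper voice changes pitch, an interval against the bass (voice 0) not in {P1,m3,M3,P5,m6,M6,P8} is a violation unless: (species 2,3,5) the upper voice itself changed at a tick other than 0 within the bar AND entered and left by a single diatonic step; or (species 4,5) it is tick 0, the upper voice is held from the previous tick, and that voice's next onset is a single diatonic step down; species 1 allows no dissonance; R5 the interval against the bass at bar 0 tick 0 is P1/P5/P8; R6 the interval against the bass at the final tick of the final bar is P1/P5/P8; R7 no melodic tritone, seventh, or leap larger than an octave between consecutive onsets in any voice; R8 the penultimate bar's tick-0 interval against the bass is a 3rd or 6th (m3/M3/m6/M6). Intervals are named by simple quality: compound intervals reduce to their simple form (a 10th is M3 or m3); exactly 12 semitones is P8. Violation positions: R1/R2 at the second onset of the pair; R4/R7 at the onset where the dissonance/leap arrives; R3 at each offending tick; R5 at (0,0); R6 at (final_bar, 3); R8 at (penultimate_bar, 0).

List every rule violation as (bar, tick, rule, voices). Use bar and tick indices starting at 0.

(4, 0, R2, (0, 1))
(5, 0, R7, (1,))

bar 0: v0=C3 v1=C4 downbeat P8
bar 1: v0=E3 v1=B3 downbeat P5
bar 2: v0=F3 v1=A3 downbeat M3
bar 3: v0=G3 v1=E4 downbeat M6
bar 4: v0=A3 v1=E5 downbeat P5
bar 5: v0=D3 v1=B3 downbeat M6
bar 6: v0=C3 v1=C4 downbeat P8
  -> R2 @ bar 4 tick 0 v(0, 1): G3/E4 M6 -> A3/E5 P5 similar
  -> R7 @ bar 5 tick 0 v(1,): E5->B3 leap 17st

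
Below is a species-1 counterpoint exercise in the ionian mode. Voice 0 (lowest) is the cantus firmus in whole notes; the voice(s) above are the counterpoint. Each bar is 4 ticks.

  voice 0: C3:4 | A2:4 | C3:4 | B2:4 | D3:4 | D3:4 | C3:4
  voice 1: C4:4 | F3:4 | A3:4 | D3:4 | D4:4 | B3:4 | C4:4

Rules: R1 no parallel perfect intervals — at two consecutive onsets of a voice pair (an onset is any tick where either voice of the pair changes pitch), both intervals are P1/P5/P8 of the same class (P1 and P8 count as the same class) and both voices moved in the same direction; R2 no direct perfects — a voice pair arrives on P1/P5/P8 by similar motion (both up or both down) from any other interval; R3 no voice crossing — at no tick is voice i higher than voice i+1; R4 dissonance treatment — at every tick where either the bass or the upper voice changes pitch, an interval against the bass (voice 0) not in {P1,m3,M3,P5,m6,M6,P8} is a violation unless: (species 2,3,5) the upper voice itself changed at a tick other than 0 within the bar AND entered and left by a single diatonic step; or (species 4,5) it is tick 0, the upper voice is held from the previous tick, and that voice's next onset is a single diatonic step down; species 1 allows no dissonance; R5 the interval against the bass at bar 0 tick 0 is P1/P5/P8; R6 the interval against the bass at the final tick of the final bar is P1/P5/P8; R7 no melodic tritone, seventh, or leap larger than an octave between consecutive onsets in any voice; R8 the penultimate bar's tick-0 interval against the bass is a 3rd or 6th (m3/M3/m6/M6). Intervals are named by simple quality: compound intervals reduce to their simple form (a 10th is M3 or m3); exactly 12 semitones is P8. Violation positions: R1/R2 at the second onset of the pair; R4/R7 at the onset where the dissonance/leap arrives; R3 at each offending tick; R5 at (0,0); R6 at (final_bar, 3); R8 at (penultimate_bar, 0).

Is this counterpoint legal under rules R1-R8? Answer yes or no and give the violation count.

No (1 violations)

bar 0: v0=C3 v1=C4 (P8)
bar 1: v0=A2 v1=F3 (m6)
bar 2: v0=C3 v1=A3 (M6)
bar 3: v0=B2 v1=D3 (m3)
bar 4: v0=D3 v1=D4 (P8)
bar 5: v0=D3 v1=B3 (M6)
bar 6: v0=C3 v1=C4 (P8)
  R2 @ bar4.0: B2/D3 m3 -> D3/D4 P8 similar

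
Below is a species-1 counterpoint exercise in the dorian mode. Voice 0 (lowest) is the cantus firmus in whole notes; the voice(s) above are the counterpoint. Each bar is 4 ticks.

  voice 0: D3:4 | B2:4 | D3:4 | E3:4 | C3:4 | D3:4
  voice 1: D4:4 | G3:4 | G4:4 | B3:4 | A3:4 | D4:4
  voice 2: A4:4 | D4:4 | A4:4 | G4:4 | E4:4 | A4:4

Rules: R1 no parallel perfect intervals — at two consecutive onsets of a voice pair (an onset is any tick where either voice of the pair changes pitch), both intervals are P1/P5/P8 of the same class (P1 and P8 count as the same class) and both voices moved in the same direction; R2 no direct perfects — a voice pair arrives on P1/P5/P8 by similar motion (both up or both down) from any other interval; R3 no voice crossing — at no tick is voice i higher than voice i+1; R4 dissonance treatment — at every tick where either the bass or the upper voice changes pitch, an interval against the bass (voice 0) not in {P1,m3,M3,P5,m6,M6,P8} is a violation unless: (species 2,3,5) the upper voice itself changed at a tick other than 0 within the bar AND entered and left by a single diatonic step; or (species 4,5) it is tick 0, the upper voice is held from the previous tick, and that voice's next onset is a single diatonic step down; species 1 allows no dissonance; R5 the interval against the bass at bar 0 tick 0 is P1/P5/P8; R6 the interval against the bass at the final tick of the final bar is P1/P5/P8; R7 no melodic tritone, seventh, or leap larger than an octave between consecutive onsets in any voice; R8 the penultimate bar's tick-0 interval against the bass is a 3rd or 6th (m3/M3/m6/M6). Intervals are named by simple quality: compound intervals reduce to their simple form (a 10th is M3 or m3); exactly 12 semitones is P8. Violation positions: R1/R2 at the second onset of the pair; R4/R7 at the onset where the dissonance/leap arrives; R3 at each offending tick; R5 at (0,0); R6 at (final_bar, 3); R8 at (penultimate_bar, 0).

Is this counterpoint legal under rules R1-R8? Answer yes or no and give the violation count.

No (7 violations)

bar 0: v0=D3 v1=D4 v2=A4 (P5)
bar 1: v0=B2 v1=G3 v2=D4 (m3)
bar 2: v0=D3 v1=G4 v2=A4 (P5)
bar 3: v0=E3 v1=B3 v2=G4 (m3)
bar 4: v0=C3 v1=A3 v2=E4 (M3)
bar 5: v0=D3 v1=D4 v2=A4 (P5)
  R1 @ bar1.0: D4/A4 P5 -> G3/D4 P5 similar
  R2 @ bar2.0: B2/D4 m3 -> D3/A4 P5 similar
  R4 @ bar2.0: D3/G4 P4 untreated
  R2 @ bar4.0: B3/G4 m6 -> A3/E4 P5 similar
  R1 @ bar5.0: A3/E4 P5 -> D4/A4 P5 similar
  R2 @ bar5.0: C3/A3 M6 -> D3/D4 P8 similar
  R2 @ bar5.0: C3/E4 M3 -> D3/A4 P5 similar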